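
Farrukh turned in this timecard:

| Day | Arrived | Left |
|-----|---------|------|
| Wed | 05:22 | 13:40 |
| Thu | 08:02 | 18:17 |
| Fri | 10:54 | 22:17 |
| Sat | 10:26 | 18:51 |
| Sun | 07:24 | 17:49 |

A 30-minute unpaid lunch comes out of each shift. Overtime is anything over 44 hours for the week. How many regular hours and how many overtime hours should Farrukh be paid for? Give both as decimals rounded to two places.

Wed: 05:22–13:40 = 8 h 18 min; less 30 min break → 7 h 48 min
Thu: 08:02–18:17 = 10 h 15 min; less 30 min break → 9 h 45 min
Fri: 10:54–22:17 = 11 h 23 min; less 30 min break → 10 h 53 min
Sat: 10:26–18:51 = 8 h 25 min; less 30 min break → 7 h 55 min
Sun: 07:24–17:49 = 10 h 25 min; less 30 min break → 9 h 55 min
Total worked: 46 h 16 min = 46.27 h.
Threshold 44 h → overtime 2 h 16 min, regular 44 h 0 min.

Regular 44.00 hours, overtime 2.27 hours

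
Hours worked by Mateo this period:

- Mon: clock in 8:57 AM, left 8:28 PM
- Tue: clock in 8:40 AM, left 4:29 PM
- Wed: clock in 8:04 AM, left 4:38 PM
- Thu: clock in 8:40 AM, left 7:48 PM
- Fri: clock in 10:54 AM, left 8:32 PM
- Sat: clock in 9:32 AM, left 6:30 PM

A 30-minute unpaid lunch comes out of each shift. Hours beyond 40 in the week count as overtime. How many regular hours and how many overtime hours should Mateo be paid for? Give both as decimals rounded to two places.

Mon: 8:57 AM–8:28 PM = 11 h 31 min; less 30 min break → 11 h 1 min
Tue: 8:40 AM–4:29 PM = 7 h 49 min; less 30 min break → 7 h 19 min
Wed: 8:04 AM–4:38 PM = 8 h 34 min; less 30 min break → 8 h 4 min
Thu: 8:40 AM–7:48 PM = 11 h 8 min; less 30 min break → 10 h 38 min
Fri: 10:54 AM–8:32 PM = 9 h 38 min; less 30 min break → 9 h 8 min
Sat: 9:32 AM–6:30 PM = 8 h 58 min; less 30 min break → 8 h 28 min
Total worked: 54 h 38 min = 54.63 h.
Threshold 40 h → overtime 14 h 38 min, regular 40 h 0 min.

Regular 40.00 hours, overtime 14.63 hours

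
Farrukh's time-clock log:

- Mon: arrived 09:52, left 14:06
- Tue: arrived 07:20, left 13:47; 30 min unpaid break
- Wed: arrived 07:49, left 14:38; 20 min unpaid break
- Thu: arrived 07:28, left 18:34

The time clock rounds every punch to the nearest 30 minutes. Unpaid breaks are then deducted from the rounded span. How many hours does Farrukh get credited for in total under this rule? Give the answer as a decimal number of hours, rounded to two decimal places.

Mon: in 09:52→10:00, out 14:06→14:00; 4 h 0 min
Tue: in 07:20→07:30, out 13:47→14:00; 6 h 30 min − 30 min = 6 h 0 min
Wed: in 07:49→08:00, out 14:38→14:30; 6 h 30 min − 20 min = 6 h 10 min
Thu: in 07:28→07:30, out 18:34→18:30; 11 h 0 min
Total credited: 27 h 10 min.

27.17 hours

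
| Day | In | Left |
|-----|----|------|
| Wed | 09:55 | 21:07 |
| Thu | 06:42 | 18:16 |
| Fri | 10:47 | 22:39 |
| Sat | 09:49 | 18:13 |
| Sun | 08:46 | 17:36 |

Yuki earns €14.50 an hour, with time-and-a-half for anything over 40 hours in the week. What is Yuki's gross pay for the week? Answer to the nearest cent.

€838.10

Wed: 09:55–21:07 = 11 h 12 min
Thu: 06:42–18:16 = 11 h 34 min
Fri: 10:47–22:39 = 11 h 52 min
Sat: 09:49–18:13 = 8 h 24 min
Sun: 08:46–17:36 = 8 h 50 min
Total worked: 51 h 52 min = 3112 min.
Regular 40 h 0 min = 2400 min at €14.50/h; overtime 11 h 52 min = 712 min at €21.75/h.
Pay = (2400 × €14.50 + 712 × €21.75) ÷ 60 = €838.10.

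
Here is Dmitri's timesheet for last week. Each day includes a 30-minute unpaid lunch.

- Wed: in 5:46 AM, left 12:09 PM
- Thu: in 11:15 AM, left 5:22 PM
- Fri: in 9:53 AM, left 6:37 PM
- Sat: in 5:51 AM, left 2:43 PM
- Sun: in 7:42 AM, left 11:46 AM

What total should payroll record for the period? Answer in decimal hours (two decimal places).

Wed: 5:46 AM–12:09 PM = 6 h 23 min; less 30 min break → 5 h 53 min
Thu: 11:15 AM–5:22 PM = 6 h 7 min; less 30 min break → 5 h 37 min
Fri: 9:53 AM–6:37 PM = 8 h 44 min; less 30 min break → 8 h 14 min
Sat: 5:51 AM–2:43 PM = 8 h 52 min; less 30 min break → 8 h 22 min
Sun: 7:42 AM–11:46 AM = 4 h 4 min; less 30 min break → 3 h 34 min
Total: 5 h 53 min + 5 h 37 min + 8 h 14 min + 8 h 22 min + 3 h 34 min = 31 h 40 min.

31.67 hours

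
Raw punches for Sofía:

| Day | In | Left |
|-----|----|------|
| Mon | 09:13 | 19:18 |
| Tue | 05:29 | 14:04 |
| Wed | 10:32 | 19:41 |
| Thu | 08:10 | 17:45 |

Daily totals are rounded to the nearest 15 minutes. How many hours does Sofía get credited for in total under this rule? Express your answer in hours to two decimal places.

37.25 hours

Mon: 09:13–19:18 = 10 h 5 min → rounds to 10 h 0 min
Tue: 05:29–14:04 = 8 h 35 min → rounds to 8 h 30 min
Wed: 10:32–19:41 = 9 h 9 min → rounds to 9 h 15 min
Thu: 08:10–17:45 = 9 h 35 min → rounds to 9 h 30 min
Total credited: 37 h 15 min.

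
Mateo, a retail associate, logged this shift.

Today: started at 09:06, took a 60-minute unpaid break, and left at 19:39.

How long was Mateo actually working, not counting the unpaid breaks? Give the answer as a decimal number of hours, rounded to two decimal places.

Today: 09:06–19:39 = 10 h 33 min; less 60 min break → 9 h 33 min

9.55 hours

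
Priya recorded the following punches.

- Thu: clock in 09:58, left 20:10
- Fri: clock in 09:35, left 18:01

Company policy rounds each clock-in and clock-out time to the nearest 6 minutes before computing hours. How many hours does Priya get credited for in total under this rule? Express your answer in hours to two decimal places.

Thu: in 09:58→10:00, out 20:10→20:12; 10 h 12 min
Fri: in 09:35→09:36, out 18:01→18:00; 8 h 24 min
Total credited: 18 h 36 min.

18.60 hours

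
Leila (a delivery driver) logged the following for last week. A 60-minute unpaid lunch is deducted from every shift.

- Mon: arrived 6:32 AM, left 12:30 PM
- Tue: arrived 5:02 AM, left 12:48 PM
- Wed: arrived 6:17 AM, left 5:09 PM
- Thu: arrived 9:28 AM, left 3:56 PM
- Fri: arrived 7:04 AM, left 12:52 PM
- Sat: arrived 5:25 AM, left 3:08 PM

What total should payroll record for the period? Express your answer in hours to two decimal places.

40.58 hours

Mon: 6:32 AM–12:30 PM = 5 h 58 min; less 60 min break → 4 h 58 min
Tue: 5:02 AM–12:48 PM = 7 h 46 min; less 60 min break → 6 h 46 min
Wed: 6:17 AM–5:09 PM = 10 h 52 min; less 60 min break → 9 h 52 min
Thu: 9:28 AM–3:56 PM = 6 h 28 min; less 60 min break → 5 h 28 min
Fri: 7:04 AM–12:52 PM = 5 h 48 min; less 60 min break → 4 h 48 min
Sat: 5:25 AM–3:08 PM = 9 h 43 min; less 60 min break → 8 h 43 min
Total: 4 h 58 min + 6 h 46 min + 9 h 52 min + 5 h 28 min + 4 h 48 min + 8 h 43 min = 40 h 35 min.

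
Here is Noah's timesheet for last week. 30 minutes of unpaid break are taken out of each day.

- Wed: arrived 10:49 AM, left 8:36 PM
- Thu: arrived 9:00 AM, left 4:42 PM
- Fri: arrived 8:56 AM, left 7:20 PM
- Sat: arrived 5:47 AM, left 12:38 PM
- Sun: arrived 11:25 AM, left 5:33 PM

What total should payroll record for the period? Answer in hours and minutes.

Wed: 10:49 AM–8:36 PM = 9 h 47 min; less 30 min break → 9 h 17 min
Thu: 9:00 AM–4:42 PM = 7 h 42 min; less 30 min break → 7 h 12 min
Fri: 8:56 AM–7:20 PM = 10 h 24 min; less 30 min break → 9 h 54 min
Sat: 5:47 AM–12:38 PM = 6 h 51 min; less 30 min break → 6 h 21 min
Sun: 11:25 AM–5:33 PM = 6 h 8 min; less 30 min break → 5 h 38 min
Total: 9 h 17 min + 7 h 12 min + 9 h 54 min + 6 h 21 min + 5 h 38 min = 38 h 22 min.

38 h 22 min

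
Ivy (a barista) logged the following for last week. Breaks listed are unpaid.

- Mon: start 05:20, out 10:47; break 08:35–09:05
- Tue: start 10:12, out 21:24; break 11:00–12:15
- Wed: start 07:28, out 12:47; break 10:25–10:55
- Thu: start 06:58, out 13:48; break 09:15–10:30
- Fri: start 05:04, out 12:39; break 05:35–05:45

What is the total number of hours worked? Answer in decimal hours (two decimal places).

Mon: 05:20–10:47 = 5 h 27 min; less 30 min break → 4 h 57 min
Tue: 10:12–21:24 = 11 h 12 min; less 75 min break → 9 h 57 min
Wed: 07:28–12:47 = 5 h 19 min; less 30 min break → 4 h 49 min
Thu: 06:58–13:48 = 6 h 50 min; less 75 min break → 5 h 35 min
Fri: 05:04–12:39 = 7 h 35 min; less 10 min break → 7 h 25 min
Total: 4 h 57 min + 9 h 57 min + 4 h 49 min + 5 h 35 min + 7 h 25 min = 32 h 43 min.

32.72 hours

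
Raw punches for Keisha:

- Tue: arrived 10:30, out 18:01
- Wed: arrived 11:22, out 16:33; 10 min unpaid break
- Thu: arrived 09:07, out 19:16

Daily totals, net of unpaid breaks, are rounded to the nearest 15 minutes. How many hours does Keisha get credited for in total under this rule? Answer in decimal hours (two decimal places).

22.75 hours

Tue: 10:30–18:01 = 7 h 31 min → rounds to 7 h 30 min
Wed: 11:22–16:33 = 5 h 11 min − 10 min = 5 h 1 min → rounds to 5 h 0 min
Thu: 09:07–19:16 = 10 h 9 min → rounds to 10 h 15 min
Total credited: 22 h 45 min.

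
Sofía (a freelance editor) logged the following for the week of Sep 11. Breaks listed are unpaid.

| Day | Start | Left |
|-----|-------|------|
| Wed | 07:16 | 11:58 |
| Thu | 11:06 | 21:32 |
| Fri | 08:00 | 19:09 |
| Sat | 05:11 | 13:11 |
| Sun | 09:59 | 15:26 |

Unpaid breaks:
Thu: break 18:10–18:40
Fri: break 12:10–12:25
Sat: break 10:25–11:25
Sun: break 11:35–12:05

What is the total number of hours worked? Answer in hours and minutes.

Wed: 07:16–11:58 = 4 h 42 min
Thu: 11:06–21:32 = 10 h 26 min; less 30 min break → 9 h 56 min
Fri: 08:00–19:09 = 11 h 9 min; less 15 min break → 10 h 54 min
Sat: 05:11–13:11 = 8 h 0 min; less 60 min break → 7 h 0 min
Sun: 09:59–15:26 = 5 h 27 min; less 30 min break → 4 h 57 min
Total: 4 h 42 min + 9 h 56 min + 10 h 54 min + 7 h 0 min + 4 h 57 min = 37 h 29 min.

37 h 29 min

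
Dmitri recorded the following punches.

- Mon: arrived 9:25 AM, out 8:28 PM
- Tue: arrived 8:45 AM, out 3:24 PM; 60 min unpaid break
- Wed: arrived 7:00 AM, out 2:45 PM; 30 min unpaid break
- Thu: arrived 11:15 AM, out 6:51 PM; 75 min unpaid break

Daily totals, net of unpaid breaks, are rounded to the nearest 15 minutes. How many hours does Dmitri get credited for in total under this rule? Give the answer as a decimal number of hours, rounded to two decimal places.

30.25 hours

Mon: 9:25 AM–8:28 PM = 11 h 3 min → rounds to 11 h 0 min
Tue: 8:45 AM–3:24 PM = 6 h 39 min − 60 min = 5 h 39 min → rounds to 5 h 45 min
Wed: 7:00 AM–2:45 PM = 7 h 45 min − 30 min = 7 h 15 min → rounds to 7 h 15 min
Thu: 11:15 AM–6:51 PM = 7 h 36 min − 75 min = 6 h 21 min → rounds to 6 h 15 min
Total credited: 30 h 15 min.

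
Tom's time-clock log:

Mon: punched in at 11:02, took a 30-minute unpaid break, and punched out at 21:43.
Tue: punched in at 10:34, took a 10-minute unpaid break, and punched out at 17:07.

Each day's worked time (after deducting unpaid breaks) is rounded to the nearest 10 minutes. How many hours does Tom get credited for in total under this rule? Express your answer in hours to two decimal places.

Mon: 11:02–21:43 = 10 h 41 min − 30 min = 10 h 11 min → rounds to 10 h 10 min
Tue: 10:34–17:07 = 6 h 33 min − 10 min = 6 h 23 min → rounds to 6 h 20 min
Total credited: 16 h 30 min.

16.50 hours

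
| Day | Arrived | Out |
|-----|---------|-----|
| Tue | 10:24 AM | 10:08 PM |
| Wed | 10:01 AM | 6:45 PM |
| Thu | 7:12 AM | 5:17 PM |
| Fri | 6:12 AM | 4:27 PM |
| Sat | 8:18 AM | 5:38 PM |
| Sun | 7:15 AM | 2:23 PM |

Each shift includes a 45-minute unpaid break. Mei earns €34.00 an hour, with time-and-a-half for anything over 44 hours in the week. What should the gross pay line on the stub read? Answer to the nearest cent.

€1943.10

Tue: 10:24 AM–10:08 PM = 11 h 44 min; less 45 min break → 10 h 59 min
Wed: 10:01 AM–6:45 PM = 8 h 44 min; less 45 min break → 7 h 59 min
Thu: 7:12 AM–5:17 PM = 10 h 5 min; less 45 min break → 9 h 20 min
Fri: 6:12 AM–4:27 PM = 10 h 15 min; less 45 min break → 9 h 30 min
Sat: 8:18 AM–5:38 PM = 9 h 20 min; less 45 min break → 8 h 35 min
Sun: 7:15 AM–2:23 PM = 7 h 8 min; less 45 min break → 6 h 23 min
Total worked: 52 h 46 min = 3166 min.
Regular 44 h 0 min = 2640 min at €34.00/h; overtime 8 h 46 min = 526 min at €51.00/h.
Pay = (2640 × €34.00 + 526 × €51.00) ÷ 60 = €1943.10.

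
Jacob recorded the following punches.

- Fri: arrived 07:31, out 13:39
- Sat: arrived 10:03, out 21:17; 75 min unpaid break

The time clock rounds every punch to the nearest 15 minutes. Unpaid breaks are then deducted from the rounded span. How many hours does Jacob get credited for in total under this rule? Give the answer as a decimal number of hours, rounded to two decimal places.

16.25 hours

Fri: in 07:31→07:30, out 13:39→13:45; 6 h 15 min
Sat: in 10:03→10:00, out 21:17→21:15; 11 h 15 min − 75 min = 10 h 0 min
Total credited: 16 h 15 min.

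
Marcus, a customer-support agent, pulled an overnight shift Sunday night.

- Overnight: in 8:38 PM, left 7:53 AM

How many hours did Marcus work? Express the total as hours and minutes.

Overnight: 8:38 PM → midnight = 3 h 22 min; midnight → 7:53 AM = 7 h 53 min; span 11 h 15 min

11 h 15 min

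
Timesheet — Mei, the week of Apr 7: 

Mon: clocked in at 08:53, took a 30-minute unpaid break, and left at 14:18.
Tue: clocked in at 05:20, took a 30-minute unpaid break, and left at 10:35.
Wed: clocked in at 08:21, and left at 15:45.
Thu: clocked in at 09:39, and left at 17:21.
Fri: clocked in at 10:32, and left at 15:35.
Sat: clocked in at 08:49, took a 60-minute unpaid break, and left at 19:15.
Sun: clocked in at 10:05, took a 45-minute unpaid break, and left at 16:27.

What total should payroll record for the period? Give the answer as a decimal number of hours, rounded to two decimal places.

44.87 hours

Mon: 08:53–14:18 = 5 h 25 min; less 30 min break → 4 h 55 min
Tue: 05:20–10:35 = 5 h 15 min; less 30 min break → 4 h 45 min
Wed: 08:21–15:45 = 7 h 24 min
Thu: 09:39–17:21 = 7 h 42 min
Fri: 10:32–15:35 = 5 h 3 min
Sat: 08:49–19:15 = 10 h 26 min; less 60 min break → 9 h 26 min
Sun: 10:05–16:27 = 6 h 22 min; less 45 min break → 5 h 37 min
Total: 4 h 55 min + 4 h 45 min + 7 h 24 min + 7 h 42 min + 5 h 3 min + 9 h 26 min + 5 h 37 min = 44 h 52 min.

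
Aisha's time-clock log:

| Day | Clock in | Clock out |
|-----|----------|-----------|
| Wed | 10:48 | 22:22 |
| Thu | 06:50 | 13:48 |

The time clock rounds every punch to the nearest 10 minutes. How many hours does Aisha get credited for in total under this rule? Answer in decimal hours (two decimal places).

18.50 hours

Wed: in 10:48→10:50, out 22:22→22:20; 11 h 30 min
Thu: in 06:50→06:50, out 13:48→13:50; 7 h 0 min
Total credited: 18 h 30 min.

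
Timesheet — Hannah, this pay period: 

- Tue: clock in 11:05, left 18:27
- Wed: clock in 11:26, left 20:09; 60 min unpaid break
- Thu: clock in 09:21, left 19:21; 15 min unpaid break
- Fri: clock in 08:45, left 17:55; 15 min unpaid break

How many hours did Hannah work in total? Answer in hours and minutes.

33 h 45 min

Tue: 11:05–18:27 = 7 h 22 min
Wed: 11:26–20:09 = 8 h 43 min; less 60 min break → 7 h 43 min
Thu: 09:21–19:21 = 10 h 0 min; less 15 min break → 9 h 45 min
Fri: 08:45–17:55 = 9 h 10 min; less 15 min break → 8 h 55 min
Total: 7 h 22 min + 7 h 43 min + 9 h 45 min + 8 h 55 min = 33 h 45 min.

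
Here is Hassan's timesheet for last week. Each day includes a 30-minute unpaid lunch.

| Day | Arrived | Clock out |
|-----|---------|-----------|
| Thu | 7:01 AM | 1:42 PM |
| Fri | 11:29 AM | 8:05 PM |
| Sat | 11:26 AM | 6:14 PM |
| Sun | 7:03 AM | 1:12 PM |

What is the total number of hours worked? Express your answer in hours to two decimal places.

26.23 hours

Thu: 7:01 AM–1:42 PM = 6 h 41 min; less 30 min break → 6 h 11 min
Fri: 11:29 AM–8:05 PM = 8 h 36 min; less 30 min break → 8 h 6 min
Sat: 11:26 AM–6:14 PM = 6 h 48 min; less 30 min break → 6 h 18 min
Sun: 7:03 AM–1:12 PM = 6 h 9 min; less 30 min break → 5 h 39 min
Total: 6 h 11 min + 8 h 6 min + 6 h 18 min + 5 h 39 min = 26 h 14 min.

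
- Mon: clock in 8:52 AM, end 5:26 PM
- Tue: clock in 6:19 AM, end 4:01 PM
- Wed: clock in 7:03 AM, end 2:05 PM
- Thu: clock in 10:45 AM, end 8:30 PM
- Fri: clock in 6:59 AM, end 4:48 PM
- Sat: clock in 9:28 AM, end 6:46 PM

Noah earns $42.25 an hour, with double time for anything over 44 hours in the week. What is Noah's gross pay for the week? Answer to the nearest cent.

$2718.08

Mon: 8:52 AM–5:26 PM = 8 h 34 min
Tue: 6:19 AM–4:01 PM = 9 h 42 min
Wed: 7:03 AM–2:05 PM = 7 h 2 min
Thu: 10:45 AM–8:30 PM = 9 h 45 min
Fri: 6:59 AM–4:48 PM = 9 h 49 min
Sat: 9:28 AM–6:46 PM = 9 h 18 min
Total worked: 54 h 10 min = 3250 min.
Regular 44 h 0 min = 2640 min at $42.25/h; overtime 10 h 10 min = 610 min at $84.50/h.
Pay = (2640 × $42.25 + 610 × $84.50) ÷ 60 = $2718.08.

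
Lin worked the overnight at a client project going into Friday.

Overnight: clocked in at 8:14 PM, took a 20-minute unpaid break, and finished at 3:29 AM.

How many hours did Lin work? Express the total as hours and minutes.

6 h 55 min

Overnight: 8:14 PM → midnight = 3 h 46 min; midnight → 3:29 AM = 3 h 29 min; span 7 h 15 min; less 20 min break → 6 h 55 min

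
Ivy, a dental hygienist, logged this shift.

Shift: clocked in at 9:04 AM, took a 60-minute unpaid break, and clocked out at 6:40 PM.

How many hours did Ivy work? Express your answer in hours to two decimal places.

8.60 hours

Shift: 9:04 AM–6:40 PM = 9 h 36 min; less 60 min break → 8 h 36 min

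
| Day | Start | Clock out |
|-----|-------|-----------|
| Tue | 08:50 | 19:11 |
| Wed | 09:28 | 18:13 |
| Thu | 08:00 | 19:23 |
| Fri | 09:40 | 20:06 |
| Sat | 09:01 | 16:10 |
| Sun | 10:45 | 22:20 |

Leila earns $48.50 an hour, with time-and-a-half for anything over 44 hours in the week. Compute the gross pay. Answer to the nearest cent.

$3272.54

Tue: 08:50–19:11 = 10 h 21 min
Wed: 09:28–18:13 = 8 h 45 min
Thu: 08:00–19:23 = 11 h 23 min
Fri: 09:40–20:06 = 10 h 26 min
Sat: 09:01–16:10 = 7 h 9 min
Sun: 10:45–22:20 = 11 h 35 min
Total worked: 59 h 39 min = 3579 min.
Regular 44 h 0 min = 2640 min at $48.50/h; overtime 15 h 39 min = 939 min at $72.75/h.
Pay = (2640 × $48.50 + 939 × $72.75) ÷ 60 = $3272.54.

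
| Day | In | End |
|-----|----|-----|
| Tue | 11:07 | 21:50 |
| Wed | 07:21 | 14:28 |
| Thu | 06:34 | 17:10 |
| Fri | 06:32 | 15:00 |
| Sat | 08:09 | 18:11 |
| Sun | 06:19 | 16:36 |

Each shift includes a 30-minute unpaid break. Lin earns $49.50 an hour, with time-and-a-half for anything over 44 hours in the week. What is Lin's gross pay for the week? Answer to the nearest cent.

Tue: 11:07–21:50 = 10 h 43 min; less 30 min break → 10 h 13 min
Wed: 07:21–14:28 = 7 h 7 min; less 30 min break → 6 h 37 min
Thu: 06:34–17:10 = 10 h 36 min; less 30 min break → 10 h 6 min
Fri: 06:32–15:00 = 8 h 28 min; less 30 min break → 7 h 58 min
Sat: 08:09–18:11 = 10 h 2 min; less 30 min break → 9 h 32 min
Sun: 06:19–16:36 = 10 h 17 min; less 30 min break → 9 h 47 min
Total worked: 54 h 13 min = 3253 min.
Regular 44 h 0 min = 2640 min at $49.50/h; overtime 10 h 13 min = 613 min at $74.25/h.
Pay = (2640 × $49.50 + 613 × $74.25) ÷ 60 = $2936.59.

$2936.59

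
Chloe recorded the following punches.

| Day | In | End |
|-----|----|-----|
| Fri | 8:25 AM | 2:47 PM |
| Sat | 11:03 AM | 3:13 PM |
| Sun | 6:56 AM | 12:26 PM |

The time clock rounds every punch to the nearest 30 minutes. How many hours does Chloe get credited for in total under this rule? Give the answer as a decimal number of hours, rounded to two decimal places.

16.00 hours

Fri: in 8:25 AM→8:30 AM, out 2:47 PM→3:00 PM; 6 h 30 min
Sat: in 11:03 AM→11:00 AM, out 3:13 PM→3:00 PM; 4 h 0 min
Sun: in 6:56 AM→7:00 AM, out 12:26 PM→12:30 PM; 5 h 30 min
Total credited: 16 h 0 min.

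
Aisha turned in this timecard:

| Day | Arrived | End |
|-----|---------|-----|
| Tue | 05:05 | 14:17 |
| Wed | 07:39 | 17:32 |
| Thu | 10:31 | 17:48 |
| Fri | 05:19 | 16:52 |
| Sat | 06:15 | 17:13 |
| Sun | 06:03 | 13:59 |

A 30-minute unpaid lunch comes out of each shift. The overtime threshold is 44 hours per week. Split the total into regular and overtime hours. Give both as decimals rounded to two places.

Tue: 05:05–14:17 = 9 h 12 min; less 30 min break → 8 h 42 min
Wed: 07:39–17:32 = 9 h 53 min; less 30 min break → 9 h 23 min
Thu: 10:31–17:48 = 7 h 17 min; less 30 min break → 6 h 47 min
Fri: 05:19–16:52 = 11 h 33 min; less 30 min break → 11 h 3 min
Sat: 06:15–17:13 = 10 h 58 min; less 30 min break → 10 h 28 min
Sun: 06:03–13:59 = 7 h 56 min; less 30 min break → 7 h 26 min
Total worked: 53 h 49 min = 53.82 h.
Threshold 44 h → overtime 9 h 49 min, regular 44 h 0 min.

Regular 44.00 hours, overtime 9.82 hours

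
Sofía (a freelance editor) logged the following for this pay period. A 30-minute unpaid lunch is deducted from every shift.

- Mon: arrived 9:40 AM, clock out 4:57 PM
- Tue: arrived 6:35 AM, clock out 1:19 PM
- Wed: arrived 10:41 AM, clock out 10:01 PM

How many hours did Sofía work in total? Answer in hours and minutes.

Mon: 9:40 AM–4:57 PM = 7 h 17 min; less 30 min break → 6 h 47 min
Tue: 6:35 AM–1:19 PM = 6 h 44 min; less 30 min break → 6 h 14 min
Wed: 10:41 AM–10:01 PM = 11 h 20 min; less 30 min break → 10 h 50 min
Total: 6 h 47 min + 6 h 14 min + 10 h 50 min = 23 h 51 min.

23 h 51 min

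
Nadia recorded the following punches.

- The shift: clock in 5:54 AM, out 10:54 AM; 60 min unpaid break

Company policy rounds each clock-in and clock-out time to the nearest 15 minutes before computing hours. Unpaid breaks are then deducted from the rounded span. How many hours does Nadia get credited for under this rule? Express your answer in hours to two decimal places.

4.00 hours

The shift: in 5:54 AM→6:00 AM, out 10:54 AM→11:00 AM; 5 h 0 min − 60 min = 4 h 0 min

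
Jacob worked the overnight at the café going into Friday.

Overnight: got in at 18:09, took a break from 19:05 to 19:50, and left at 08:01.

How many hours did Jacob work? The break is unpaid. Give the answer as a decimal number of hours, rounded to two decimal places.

Overnight: 18:09 → midnight = 5 h 51 min; midnight → 08:01 = 8 h 1 min; span 13 h 52 min; less 45 min break → 13 h 7 min

13.12 hours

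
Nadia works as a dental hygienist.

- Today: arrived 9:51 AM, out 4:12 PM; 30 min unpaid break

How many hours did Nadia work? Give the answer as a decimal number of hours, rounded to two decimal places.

Today: 9:51 AM–4:12 PM = 6 h 21 min; less 30 min break → 5 h 51 min

5.85 hours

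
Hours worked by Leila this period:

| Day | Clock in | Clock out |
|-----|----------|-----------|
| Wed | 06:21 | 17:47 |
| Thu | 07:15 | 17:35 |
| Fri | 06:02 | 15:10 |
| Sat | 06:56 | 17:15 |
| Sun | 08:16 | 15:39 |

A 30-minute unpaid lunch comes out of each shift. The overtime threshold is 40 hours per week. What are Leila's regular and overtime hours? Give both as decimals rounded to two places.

Regular 40.00 hours, overtime 6.10 hours

Wed: 06:21–17:47 = 11 h 26 min; less 30 min break → 10 h 56 min
Thu: 07:15–17:35 = 10 h 20 min; less 30 min break → 9 h 50 min
Fri: 06:02–15:10 = 9 h 8 min; less 30 min break → 8 h 38 min
Sat: 06:56–17:15 = 10 h 19 min; less 30 min break → 9 h 49 min
Sun: 08:16–15:39 = 7 h 23 min; less 30 min break → 6 h 53 min
Total worked: 46 h 6 min = 46.10 h.
Threshold 40 h → overtime 6 h 6 min, regular 40 h 0 min.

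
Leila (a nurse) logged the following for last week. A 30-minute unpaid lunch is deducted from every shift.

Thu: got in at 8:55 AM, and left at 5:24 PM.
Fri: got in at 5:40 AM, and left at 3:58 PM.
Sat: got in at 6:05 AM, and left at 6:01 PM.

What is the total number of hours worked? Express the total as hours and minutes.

Thu: 8:55 AM–5:24 PM = 8 h 29 min; less 30 min break → 7 h 59 min
Fri: 5:40 AM–3:58 PM = 10 h 18 min; less 30 min break → 9 h 48 min
Sat: 6:05 AM–6:01 PM = 11 h 56 min; less 30 min break → 11 h 26 min
Total: 7 h 59 min + 9 h 48 min + 11 h 26 min = 29 h 13 min.

29 h 13 min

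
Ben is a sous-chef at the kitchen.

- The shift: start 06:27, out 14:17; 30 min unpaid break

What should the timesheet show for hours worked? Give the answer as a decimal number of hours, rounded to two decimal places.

7.33 hours

The shift: 06:27–14:17 = 7 h 50 min; less 30 min break → 7 h 20 min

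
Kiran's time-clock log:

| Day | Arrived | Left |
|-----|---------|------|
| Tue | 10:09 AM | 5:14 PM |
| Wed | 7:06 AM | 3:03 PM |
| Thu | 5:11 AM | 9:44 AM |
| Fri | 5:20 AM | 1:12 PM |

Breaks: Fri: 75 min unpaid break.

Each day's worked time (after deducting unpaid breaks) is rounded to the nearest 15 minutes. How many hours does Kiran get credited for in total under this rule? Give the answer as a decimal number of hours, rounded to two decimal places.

26.00 hours

Tue: 10:09 AM–5:14 PM = 7 h 5 min → rounds to 7 h 0 min
Wed: 7:06 AM–3:03 PM = 7 h 57 min → rounds to 8 h 0 min
Thu: 5:11 AM–9:44 AM = 4 h 33 min → rounds to 4 h 30 min
Fri: 5:20 AM–1:12 PM = 7 h 52 min − 75 min = 6 h 37 min → rounds to 6 h 30 min
Total credited: 26 h 0 min.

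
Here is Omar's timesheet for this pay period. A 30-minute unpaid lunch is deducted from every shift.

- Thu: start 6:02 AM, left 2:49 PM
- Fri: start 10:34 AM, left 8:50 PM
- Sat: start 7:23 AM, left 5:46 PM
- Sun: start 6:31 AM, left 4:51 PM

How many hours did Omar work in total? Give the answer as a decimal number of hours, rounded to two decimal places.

37.77 hours

Thu: 6:02 AM–2:49 PM = 8 h 47 min; less 30 min break → 8 h 17 min
Fri: 10:34 AM–8:50 PM = 10 h 16 min; less 30 min break → 9 h 46 min
Sat: 7:23 AM–5:46 PM = 10 h 23 min; less 30 min break → 9 h 53 min
Sun: 6:31 AM–4:51 PM = 10 h 20 min; less 30 min break → 9 h 50 min
Total: 8 h 17 min + 9 h 46 min + 9 h 53 min + 9 h 50 min = 37 h 46 min.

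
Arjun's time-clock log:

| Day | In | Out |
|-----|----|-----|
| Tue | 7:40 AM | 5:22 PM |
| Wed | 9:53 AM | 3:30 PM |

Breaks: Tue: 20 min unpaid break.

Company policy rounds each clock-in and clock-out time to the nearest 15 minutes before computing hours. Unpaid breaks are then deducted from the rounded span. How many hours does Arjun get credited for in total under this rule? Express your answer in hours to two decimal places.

Tue: in 7:40 AM→7:45 AM, out 5:22 PM→5:15 PM; 9 h 30 min − 20 min = 9 h 10 min
Wed: in 9:53 AM→10:00 AM, out 3:30 PM→3:30 PM; 5 h 30 min
Total credited: 14 h 40 min.

14.67 hours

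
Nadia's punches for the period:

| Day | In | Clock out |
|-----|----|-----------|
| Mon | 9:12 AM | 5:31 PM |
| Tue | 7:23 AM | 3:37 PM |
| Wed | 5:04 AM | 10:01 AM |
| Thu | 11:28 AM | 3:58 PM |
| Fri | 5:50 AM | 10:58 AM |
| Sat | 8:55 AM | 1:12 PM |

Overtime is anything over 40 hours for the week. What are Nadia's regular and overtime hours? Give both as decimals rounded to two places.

Mon: 9:12 AM–5:31 PM = 8 h 19 min
Tue: 7:23 AM–3:37 PM = 8 h 14 min
Wed: 5:04 AM–10:01 AM = 4 h 57 min
Thu: 11:28 AM–3:58 PM = 4 h 30 min
Fri: 5:50 AM–10:58 AM = 5 h 8 min
Sat: 8:55 AM–1:12 PM = 4 h 17 min
Total worked: 35 h 25 min = 35.42 h.
Threshold 40 h → overtime 0 h 0 min, regular 35 h 25 min.

Regular 35.42 hours, overtime 0.00 hours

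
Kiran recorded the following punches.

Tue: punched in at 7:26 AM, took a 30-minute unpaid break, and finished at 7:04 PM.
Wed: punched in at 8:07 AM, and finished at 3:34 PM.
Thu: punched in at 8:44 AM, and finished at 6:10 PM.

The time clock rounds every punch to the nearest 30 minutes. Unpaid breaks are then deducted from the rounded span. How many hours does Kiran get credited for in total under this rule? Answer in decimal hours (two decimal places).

28.00 hours

Tue: in 7:26 AM→7:30 AM, out 7:04 PM→7:00 PM; 11 h 30 min − 30 min = 11 h 0 min
Wed: in 8:07 AM→8:00 AM, out 3:34 PM→3:30 PM; 7 h 30 min
Thu: in 8:44 AM→8:30 AM, out 6:10 PM→6:00 PM; 9 h 30 min
Total credited: 28 h 0 min.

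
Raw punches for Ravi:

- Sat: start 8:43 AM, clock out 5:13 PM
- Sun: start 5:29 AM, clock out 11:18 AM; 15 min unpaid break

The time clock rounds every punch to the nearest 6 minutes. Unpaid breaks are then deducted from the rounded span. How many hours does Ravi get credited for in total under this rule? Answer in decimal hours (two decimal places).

Sat: in 8:43 AM→8:42 AM, out 5:13 PM→5:12 PM; 8 h 30 min
Sun: in 5:29 AM→5:30 AM, out 11:18 AM→11:18 AM; 5 h 48 min − 15 min = 5 h 33 min
Total credited: 14 h 3 min.

14.05 hours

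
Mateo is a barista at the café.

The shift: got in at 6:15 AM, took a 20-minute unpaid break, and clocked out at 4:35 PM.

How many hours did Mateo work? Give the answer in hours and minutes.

10 h 0 min

The shift: 6:15 AM–4:35 PM = 10 h 20 min; less 20 min break → 10 h 0 min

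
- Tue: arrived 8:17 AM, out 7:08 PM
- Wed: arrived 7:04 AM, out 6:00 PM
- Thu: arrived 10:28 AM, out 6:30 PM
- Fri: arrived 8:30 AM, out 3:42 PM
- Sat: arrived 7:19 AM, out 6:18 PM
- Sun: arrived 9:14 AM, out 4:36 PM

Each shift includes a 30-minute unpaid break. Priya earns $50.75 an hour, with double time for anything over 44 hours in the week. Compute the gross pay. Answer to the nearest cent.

Tue: 8:17 AM–7:08 PM = 10 h 51 min; less 30 min break → 10 h 21 min
Wed: 7:04 AM–6:00 PM = 10 h 56 min; less 30 min break → 10 h 26 min
Thu: 10:28 AM–6:30 PM = 8 h 2 min; less 30 min break → 7 h 32 min
Fri: 8:30 AM–3:42 PM = 7 h 12 min; less 30 min break → 6 h 42 min
Sat: 7:19 AM–6:18 PM = 10 h 59 min; less 30 min break → 10 h 29 min
Sun: 9:14 AM–4:36 PM = 7 h 22 min; less 30 min break → 6 h 52 min
Total worked: 52 h 22 min = 3142 min.
Regular 44 h 0 min = 2640 min at $50.75/h; overtime 8 h 22 min = 502 min at $101.50/h.
Pay = (2640 × $50.75 + 502 × $101.50) ÷ 60 = $3082.22.

$3082.22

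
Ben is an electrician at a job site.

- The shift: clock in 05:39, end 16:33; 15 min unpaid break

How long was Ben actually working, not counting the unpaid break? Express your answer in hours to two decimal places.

10.65 hours

The shift: 05:39–16:33 = 10 h 54 min; less 15 min break → 10 h 39 min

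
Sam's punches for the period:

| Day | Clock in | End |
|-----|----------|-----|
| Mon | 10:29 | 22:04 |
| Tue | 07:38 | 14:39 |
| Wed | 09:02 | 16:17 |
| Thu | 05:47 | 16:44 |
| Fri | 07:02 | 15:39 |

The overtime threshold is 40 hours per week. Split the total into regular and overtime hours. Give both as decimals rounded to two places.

Mon: 10:29–22:04 = 11 h 35 min
Tue: 07:38–14:39 = 7 h 1 min
Wed: 09:02–16:17 = 7 h 15 min
Thu: 05:47–16:44 = 10 h 57 min
Fri: 07:02–15:39 = 8 h 37 min
Total worked: 45 h 25 min = 45.42 h.
Threshold 40 h → overtime 5 h 25 min, regular 40 h 0 min.

Regular 40.00 hours, overtime 5.42 hours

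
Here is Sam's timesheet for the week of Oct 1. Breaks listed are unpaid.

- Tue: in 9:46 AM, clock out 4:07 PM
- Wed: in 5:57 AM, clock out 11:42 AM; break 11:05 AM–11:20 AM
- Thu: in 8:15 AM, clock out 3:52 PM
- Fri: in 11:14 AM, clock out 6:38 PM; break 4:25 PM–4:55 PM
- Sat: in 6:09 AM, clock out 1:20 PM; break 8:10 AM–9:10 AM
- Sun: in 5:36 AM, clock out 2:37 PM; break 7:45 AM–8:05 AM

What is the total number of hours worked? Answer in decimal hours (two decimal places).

Tue: 9:46 AM–4:07 PM = 6 h 21 min
Wed: 5:57 AM–11:42 AM = 5 h 45 min; less 15 min break → 5 h 30 min
Thu: 8:15 AM–3:52 PM = 7 h 37 min
Fri: 11:14 AM–6:38 PM = 7 h 24 min; less 30 min break → 6 h 54 min
Sat: 6:09 AM–1:20 PM = 7 h 11 min; less 60 min break → 6 h 11 min
Sun: 5:36 AM–2:37 PM = 9 h 1 min; less 20 min break → 8 h 41 min
Total: 6 h 21 min + 5 h 30 min + 7 h 37 min + 6 h 54 min + 6 h 11 min + 8 h 41 min = 41 h 14 min.

41.23 hours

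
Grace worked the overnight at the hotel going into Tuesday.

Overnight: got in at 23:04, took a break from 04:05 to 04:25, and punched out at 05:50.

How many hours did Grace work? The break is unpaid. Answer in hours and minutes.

6 h 26 min

Overnight: 23:04 → midnight = 0 h 56 min; midnight → 05:50 = 5 h 50 min; span 6 h 46 min; less 20 min break → 6 h 26 min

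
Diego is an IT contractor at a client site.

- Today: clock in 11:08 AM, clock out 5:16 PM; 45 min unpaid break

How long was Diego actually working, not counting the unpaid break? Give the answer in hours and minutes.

Today: 11:08 AM–5:16 PM = 6 h 8 min; less 45 min break → 5 h 23 min

5 h 23 min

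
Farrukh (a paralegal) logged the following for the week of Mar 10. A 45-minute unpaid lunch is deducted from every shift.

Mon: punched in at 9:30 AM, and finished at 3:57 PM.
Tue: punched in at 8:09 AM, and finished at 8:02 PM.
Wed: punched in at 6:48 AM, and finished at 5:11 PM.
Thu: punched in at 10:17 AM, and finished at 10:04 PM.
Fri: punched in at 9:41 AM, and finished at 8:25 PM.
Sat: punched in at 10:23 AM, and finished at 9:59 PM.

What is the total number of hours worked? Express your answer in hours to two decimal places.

Mon: 9:30 AM–3:57 PM = 6 h 27 min; less 45 min break → 5 h 42 min
Tue: 8:09 AM–8:02 PM = 11 h 53 min; less 45 min break → 11 h 8 min
Wed: 6:48 AM–5:11 PM = 10 h 23 min; less 45 min break → 9 h 38 min
Thu: 10:17 AM–10:04 PM = 11 h 47 min; less 45 min break → 11 h 2 min
Fri: 9:41 AM–8:25 PM = 10 h 44 min; less 45 min break → 9 h 59 min
Sat: 10:23 AM–9:59 PM = 11 h 36 min; less 45 min break → 10 h 51 min
Total: 5 h 42 min + 11 h 8 min + 9 h 38 min + 11 h 2 min + 9 h 59 min + 10 h 51 min = 58 h 20 min.

58.33 hours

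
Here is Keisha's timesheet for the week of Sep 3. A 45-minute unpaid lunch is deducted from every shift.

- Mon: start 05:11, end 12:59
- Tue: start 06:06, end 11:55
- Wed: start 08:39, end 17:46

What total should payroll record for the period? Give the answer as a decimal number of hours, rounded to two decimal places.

Mon: 05:11–12:59 = 7 h 48 min; less 45 min break → 7 h 3 min
Tue: 06:06–11:55 = 5 h 49 min; less 45 min break → 5 h 4 min
Wed: 08:39–17:46 = 9 h 7 min; less 45 min break → 8 h 22 min
Total: 7 h 3 min + 5 h 4 min + 8 h 22 min = 20 h 29 min.

20.48 hours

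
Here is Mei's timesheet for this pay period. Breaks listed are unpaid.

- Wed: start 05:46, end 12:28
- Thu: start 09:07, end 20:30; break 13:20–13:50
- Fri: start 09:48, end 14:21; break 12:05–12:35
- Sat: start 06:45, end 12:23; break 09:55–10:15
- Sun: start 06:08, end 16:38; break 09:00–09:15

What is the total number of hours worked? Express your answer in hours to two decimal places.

37.18 hours

Wed: 05:46–12:28 = 6 h 42 min
Thu: 09:07–20:30 = 11 h 23 min; less 30 min break → 10 h 53 min
Fri: 09:48–14:21 = 4 h 33 min; less 30 min break → 4 h 3 min
Sat: 06:45–12:23 = 5 h 38 min; less 20 min break → 5 h 18 min
Sun: 06:08–16:38 = 10 h 30 min; less 15 min break → 10 h 15 min
Total: 6 h 42 min + 10 h 53 min + 4 h 3 min + 5 h 18 min + 10 h 15 min = 37 h 11 min.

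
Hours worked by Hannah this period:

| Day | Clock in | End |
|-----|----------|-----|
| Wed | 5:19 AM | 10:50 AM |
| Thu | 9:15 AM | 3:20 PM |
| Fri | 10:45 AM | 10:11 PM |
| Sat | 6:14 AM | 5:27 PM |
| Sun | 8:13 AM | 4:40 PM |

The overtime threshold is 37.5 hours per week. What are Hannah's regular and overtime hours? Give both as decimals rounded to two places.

Wed: 5:19 AM–10:50 AM = 5 h 31 min
Thu: 9:15 AM–3:20 PM = 6 h 5 min
Fri: 10:45 AM–10:11 PM = 11 h 26 min
Sat: 6:14 AM–5:27 PM = 11 h 13 min
Sun: 8:13 AM–4:40 PM = 8 h 27 min
Total worked: 42 h 42 min = 42.70 h.
Threshold 37.5 h → overtime 5 h 12 min, regular 37 h 30 min.

Regular 37.50 hours, overtime 5.20 hours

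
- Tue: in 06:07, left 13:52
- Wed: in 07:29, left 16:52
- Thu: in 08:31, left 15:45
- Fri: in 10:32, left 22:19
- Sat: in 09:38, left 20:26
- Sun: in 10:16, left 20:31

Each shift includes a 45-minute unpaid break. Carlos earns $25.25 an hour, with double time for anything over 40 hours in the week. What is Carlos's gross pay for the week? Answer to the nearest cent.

Tue: 06:07–13:52 = 7 h 45 min; less 45 min break → 7 h 0 min
Wed: 07:29–16:52 = 9 h 23 min; less 45 min break → 8 h 38 min
Thu: 08:31–15:45 = 7 h 14 min; less 45 min break → 6 h 29 min
Fri: 10:32–22:19 = 11 h 47 min; less 45 min break → 11 h 2 min
Sat: 09:38–20:26 = 10 h 48 min; less 45 min break → 10 h 3 min
Sun: 10:16–20:31 = 10 h 15 min; less 45 min break → 9 h 30 min
Total worked: 52 h 42 min = 3162 min.
Regular 40 h 0 min = 2400 min at $25.25/h; overtime 12 h 42 min = 762 min at $50.50/h.
Pay = (2400 × $25.25 + 762 × $50.50) ÷ 60 = $1651.35.

$1651.35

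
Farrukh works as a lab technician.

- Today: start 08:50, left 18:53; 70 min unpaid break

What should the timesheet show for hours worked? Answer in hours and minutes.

8 h 53 min

Today: 08:50–18:53 = 10 h 3 min; less 70 min break → 8 h 53 min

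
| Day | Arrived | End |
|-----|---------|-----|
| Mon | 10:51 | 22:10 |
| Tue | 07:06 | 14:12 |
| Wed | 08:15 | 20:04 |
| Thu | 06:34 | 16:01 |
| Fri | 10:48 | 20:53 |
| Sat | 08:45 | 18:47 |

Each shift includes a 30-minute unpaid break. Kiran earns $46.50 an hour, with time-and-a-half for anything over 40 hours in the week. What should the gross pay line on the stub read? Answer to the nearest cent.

$3031.80

Mon: 10:51–22:10 = 11 h 19 min; less 30 min break → 10 h 49 min
Tue: 07:06–14:12 = 7 h 6 min; less 30 min break → 6 h 36 min
Wed: 08:15–20:04 = 11 h 49 min; less 30 min break → 11 h 19 min
Thu: 06:34–16:01 = 9 h 27 min; less 30 min break → 8 h 57 min
Fri: 10:48–20:53 = 10 h 5 min; less 30 min break → 9 h 35 min
Sat: 08:45–18:47 = 10 h 2 min; less 30 min break → 9 h 32 min
Total worked: 56 h 48 min = 3408 min.
Regular 40 h 0 min = 2400 min at $46.50/h; overtime 16 h 48 min = 1008 min at $69.75/h.
Pay = (2400 × $46.50 + 1008 × $69.75) ÷ 60 = $3031.80.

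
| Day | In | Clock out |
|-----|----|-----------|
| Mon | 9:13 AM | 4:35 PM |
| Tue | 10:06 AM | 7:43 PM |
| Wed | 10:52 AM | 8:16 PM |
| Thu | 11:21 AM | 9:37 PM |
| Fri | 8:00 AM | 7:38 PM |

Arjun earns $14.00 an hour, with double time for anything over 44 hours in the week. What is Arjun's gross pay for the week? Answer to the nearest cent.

Mon: 9:13 AM–4:35 PM = 7 h 22 min
Tue: 10:06 AM–7:43 PM = 9 h 37 min
Wed: 10:52 AM–8:16 PM = 9 h 24 min
Thu: 11:21 AM–9:37 PM = 10 h 16 min
Fri: 8:00 AM–7:38 PM = 11 h 38 min
Total worked: 48 h 17 min = 2897 min.
Regular 44 h 0 min = 2640 min at $14.00/h; overtime 4 h 17 min = 257 min at $28.00/h.
Pay = (2640 × $14.00 + 257 × $28.00) ÷ 60 = $735.93.

$735.93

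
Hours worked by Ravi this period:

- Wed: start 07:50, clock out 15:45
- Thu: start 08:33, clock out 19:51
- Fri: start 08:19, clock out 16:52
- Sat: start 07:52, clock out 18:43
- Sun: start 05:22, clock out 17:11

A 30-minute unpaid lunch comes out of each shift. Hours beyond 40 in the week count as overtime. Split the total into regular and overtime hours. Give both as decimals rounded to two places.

Regular 40.00 hours, overtime 7.93 hours

Wed: 07:50–15:45 = 7 h 55 min; less 30 min break → 7 h 25 min
Thu: 08:33–19:51 = 11 h 18 min; less 30 min break → 10 h 48 min
Fri: 08:19–16:52 = 8 h 33 min; less 30 min break → 8 h 3 min
Sat: 07:52–18:43 = 10 h 51 min; less 30 min break → 10 h 21 min
Sun: 05:22–17:11 = 11 h 49 min; less 30 min break → 11 h 19 min
Total worked: 47 h 56 min = 47.93 h.
Threshold 40 h → overtime 7 h 56 min, regular 40 h 0 min.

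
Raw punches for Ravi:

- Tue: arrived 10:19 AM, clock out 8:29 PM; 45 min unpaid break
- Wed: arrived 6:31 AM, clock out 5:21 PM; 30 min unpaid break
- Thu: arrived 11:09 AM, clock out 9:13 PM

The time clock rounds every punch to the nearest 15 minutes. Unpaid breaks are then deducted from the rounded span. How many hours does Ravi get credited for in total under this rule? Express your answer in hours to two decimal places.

29.75 hours

Tue: in 10:19 AM→10:15 AM, out 8:29 PM→8:30 PM; 10 h 15 min − 45 min = 9 h 30 min
Wed: in 6:31 AM→6:30 AM, out 5:21 PM→5:15 PM; 10 h 45 min − 30 min = 10 h 15 min
Thu: in 11:09 AM→11:15 AM, out 9:13 PM→9:15 PM; 10 h 0 min
Total credited: 29 h 45 min.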